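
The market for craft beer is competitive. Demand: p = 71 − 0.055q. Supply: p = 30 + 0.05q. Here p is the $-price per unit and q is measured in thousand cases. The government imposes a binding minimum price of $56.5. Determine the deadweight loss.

$844.64 thousand

Competitive equilibrium: 71 − 0.055q = 30 + 0.05q → q* = 390.4762, p* = 49.5238.
At the floor p = 56.5, quantity demanded = (71 − 56.5)/0.055 = 263.6364.
Sellers' marginal cost at q' = 263.6364: 30 + 0.05·263.6364 = 43.1818.
Δq = 390.4762 − 263.6364 = 126.8398; wedge = 56.5 − 43.1818 = 13.3182.
The triangle = ½ × 126.8398 × 13.3182 = $844.64 thousand.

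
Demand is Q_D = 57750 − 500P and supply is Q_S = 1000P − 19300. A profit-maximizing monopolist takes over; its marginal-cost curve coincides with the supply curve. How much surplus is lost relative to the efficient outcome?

In inverse form: demand P = 115.5 − 0.002Q, supply P = 19.3 + 0.001Q.
Competitive equilibrium: 115.5 − 0.002Q = 19.3 + 0.001Q → Q* = 32066.6667, P* = 51.3667.
Marginal revenue: MR = 115.5 − 0.004Q. Set MR = MC: 115.5 − 0.004Q = 19.3 + 0.001Q → Q_m = 19240.
Price P_m = 115.5 − 0.002·19240 = 77.02; MC(Q_m) = 19.3 + 0.001·19240 = 38.54.
Competitive Q* = 32066.6667, so ΔQ = 12826.6667; wedge = 77.02 − 38.54 = 38.48.
Welfare loss = ½ × 12826.6667 × 38.48 = 246785.07.

246785.07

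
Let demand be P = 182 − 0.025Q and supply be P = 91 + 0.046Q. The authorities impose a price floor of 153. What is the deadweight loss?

525.70

Competitive equilibrium: 182 − 0.025Q = 91 + 0.046Q → Q* = 1281.6901, P* = 149.9577.
At the floor P = 153, quantity demanded = (182 − 153)/0.025 = 1160.
Sellers' marginal cost at Q' = 1160: 91 + 0.046·1160 = 144.36.
ΔQ = 1281.6901 − 1160 = 121.6901; wedge = 153 − 144.36 = 8.64.
DWL = ½ × 121.6901 × 8.64 = 525.70.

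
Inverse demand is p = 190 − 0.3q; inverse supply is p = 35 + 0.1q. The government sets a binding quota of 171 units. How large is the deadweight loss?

9374.45

Competitive equilibrium: 190 − 0.3q = 35 + 0.1q → q* = 387.5, p* = 73.75.
At q = 171: demand price = 190 − 0.3·171 = 138.7; supply price = 35 + 0.1·171 = 52.1.
Δq = 387.5 − 171 = 216.5; wedge = 138.7 − 52.1 = 86.6.
Deadweight loss = ½ × 216.5 × 86.6 = 9374.45.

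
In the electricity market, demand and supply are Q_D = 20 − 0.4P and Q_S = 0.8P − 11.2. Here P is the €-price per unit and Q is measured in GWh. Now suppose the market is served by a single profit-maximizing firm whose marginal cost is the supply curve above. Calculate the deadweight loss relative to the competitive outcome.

In inverse form: demand P = 50 − 2.5Q, supply P = 14 + 1.25Q.
Competitive equilibrium: 50 − 2.5Q = 14 + 1.25Q → Q* = 9.6, P* = 26.
Marginal revenue: MR = 50 − 5Q. Set MR = MC: 50 − 5Q = 14 + 1.25Q → Q_m = 5.76.
Price P_m = 50 − 2.5·5.76 = 35.6; MC(Q_m) = 14 + 1.25·5.76 = 21.2.
Competitive Q* = 9.6, so ΔQ = 3.84; wedge = 35.6 − 21.2 = 14.4.
The triangle = ½ × 3.84 × 14.4 = €27.648.

€27.648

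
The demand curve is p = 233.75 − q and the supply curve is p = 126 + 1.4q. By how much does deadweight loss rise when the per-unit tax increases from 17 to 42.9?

Competitive equilibrium: 233.75 − q = 126 + 1.4q → q* = 44.8958, p* = 188.8542.
For a per-unit tax t: Δq = t/2.4, so DWL = ½·t·(t/2.4) = t²/4.8.
At t = 17: DWL = 60.208. At t = 42.9: DWL = 383.419.
Increase = 383.419 − 60.208 = 323.21.

323.21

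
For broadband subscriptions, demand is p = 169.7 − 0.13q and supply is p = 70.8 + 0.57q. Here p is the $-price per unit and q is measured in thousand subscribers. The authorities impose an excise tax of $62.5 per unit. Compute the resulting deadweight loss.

$2790.18 thousand

Competitive equilibrium: 169.7 − 0.13q = 70.8 + 0.57q → q* = 141.2857, p* = 151.3329.
With the tax, the buyer price exceeds the seller price by 62.5: (169.7 − 0.13q) − (70.8 + 0.57q) = 62.5 → q' = 52.
Δq = 141.2857 − 52 = 89.2857; the wedge equals the tax, 62.5.
DWL = ½ × 89.2857 × 62.5 = $2790.18 thousand.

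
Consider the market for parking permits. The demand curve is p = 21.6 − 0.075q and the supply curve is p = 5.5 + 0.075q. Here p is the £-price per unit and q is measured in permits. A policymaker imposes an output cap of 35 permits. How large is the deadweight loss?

Competitive equilibrium: 21.6 − 0.075q = 5.5 + 0.075q → q* = 107.3333, p* = 13.55.
At q = 35: demand price = 21.6 − 0.075·35 = 18.975; supply price = 5.5 + 0.075·35 = 8.125.
Δq = 107.3333 − 35 = 72.3333; wedge = 18.975 − 8.125 = 10.85.
Welfare loss = ½ × 72.3333 × 10.85 = £392.41.

£392.41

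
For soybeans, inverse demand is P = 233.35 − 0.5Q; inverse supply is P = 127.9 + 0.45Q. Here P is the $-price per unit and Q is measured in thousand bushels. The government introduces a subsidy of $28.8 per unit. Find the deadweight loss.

$436.55 thousand

Competitive equilibrium: 233.35 − 0.5Q = 127.9 + 0.45Q → Q* = 111, P* = 177.85.
The subsidy lowers effective supply by 28.8: P = 99.1 + 0.45Q.
New quantity: 233.35 − 0.5Q = 99.1 + 0.45Q → Q' = 141.3158.
Overproduction ΔQ = 141.3158 − 111 = 30.3158; wedge = subsidy = 28.8.
Welfare loss = ½ × 30.3158 × 28.8 = $436.55 thousand.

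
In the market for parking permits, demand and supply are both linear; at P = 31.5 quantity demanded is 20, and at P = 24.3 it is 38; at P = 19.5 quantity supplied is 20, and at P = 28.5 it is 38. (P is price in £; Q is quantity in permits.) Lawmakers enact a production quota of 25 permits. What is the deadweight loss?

Demand slope = (24.3 − 31.5)/(38 − 20) = −0.4, so P = 39.5 − 0.4Q.
Supply slope = (28.5 − 19.5)/(38 − 20) = 0.5, so P = 9.5 + 0.5Q.
Competitive equilibrium: 39.5 − 0.4Q = 9.5 + 0.5Q → Q* = 33.3333, P* = 26.1667.
At Q = 25: demand price = 39.5 − 0.4·25 = 29.5; supply price = 9.5 + 0.5·25 = 22.
ΔQ = 33.3333 − 25 = 8.3333; wedge = 29.5 − 22 = 7.5.
Welfare loss = ½ × 8.3333 × 7.5 = £31.25.

£31.25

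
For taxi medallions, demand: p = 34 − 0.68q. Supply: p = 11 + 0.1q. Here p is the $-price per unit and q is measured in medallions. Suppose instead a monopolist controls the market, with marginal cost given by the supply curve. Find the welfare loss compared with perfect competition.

Competitive equilibrium: 34 − 0.68q = 11 + 0.1q → q* = 29.4872, p* = 13.9487.
Marginal revenue: MR = 34 − 1.36q. Set MR = MC: 34 − 1.36q = 11 + 0.1q → q_m = 15.7534.
Price p_m = 34 − 0.68·15.7534 = 23.2877; MC(q_m) = 11 + 0.1·15.7534 = 12.5753.
Competitive q* = 29.4872, so Δq = 13.7338; wedge = 23.2877 − 12.5753 = 10.7124.
The triangle = ½ × 13.7338 × 10.7124 = $73.56.

$73.56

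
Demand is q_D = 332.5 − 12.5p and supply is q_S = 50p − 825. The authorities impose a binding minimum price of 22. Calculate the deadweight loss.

94.61

In inverse form: demand p = 26.6 − 0.08q, supply p = 16.5 + 0.02q.
Competitive equilibrium: 26.6 − 0.08q = 16.5 + 0.02q → q* = 101, p* = 18.52.
At the floor p = 22, quantity demanded = (26.6 − 22)/0.08 = 57.5.
Sellers' marginal cost at q' = 57.5: 16.5 + 0.02·57.5 = 17.65.
Δq = 101 − 57.5 = 43.5; wedge = 22 − 17.65 = 4.35.
DWL = ½ × 43.5 × 4.35 = 94.61.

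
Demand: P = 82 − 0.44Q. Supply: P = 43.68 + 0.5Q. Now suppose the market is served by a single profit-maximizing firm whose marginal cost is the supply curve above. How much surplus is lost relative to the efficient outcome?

Competitive equilibrium: 82 − 0.44Q = 43.68 + 0.5Q → Q* = 40.766, P* = 64.063.
Marginal revenue: MR = 82 − 0.88Q. Set MR = MC: 82 − 0.88Q = 43.68 + 0.5Q → Q_m = 27.7681.
Price P_m = 82 − 0.44·27.7681 = 69.782; MC(Q_m) = 43.68 + 0.5·27.7681 = 57.5641.
Competitive Q* = 40.766, so ΔQ = 12.9979; wedge = 69.782 − 57.5641 = 12.2179.
The triangle = ½ × 12.9979 × 12.2179 = 79.40.

79.40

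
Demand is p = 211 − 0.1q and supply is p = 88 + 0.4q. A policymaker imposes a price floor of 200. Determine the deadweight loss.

4624

Competitive equilibrium: 211 − 0.1q = 88 + 0.4q → q* = 246, p* = 186.4.
At the floor p = 200, quantity demanded = (211 − 200)/0.1 = 110.
Sellers' marginal cost at q' = 110: 88 + 0.4·110 = 132.
Δq = 246 − 110 = 136; wedge = 200 − 132 = 68.
Deadweight loss = ½ × 136 × 68 = 4624.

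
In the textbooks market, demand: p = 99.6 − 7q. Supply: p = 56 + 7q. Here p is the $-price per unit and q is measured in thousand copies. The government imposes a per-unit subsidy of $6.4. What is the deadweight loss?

Competitive equilibrium: 99.6 − 7q = 56 + 7q → q* = 3.1143, p* = 77.8.
The subsidy lowers effective supply by 6.4: p = 49.6 + 7q.
New quantity: 99.6 − 7q = 49.6 + 7q → q' = 3.5714.
Overproduction Δq = 3.5714 − 3.1143 = 0.4571; wedge = subsidy = 6.4.
The triangle = ½ × 0.4571 × 6.4 = $1.46 thousand.

$1.46 thousand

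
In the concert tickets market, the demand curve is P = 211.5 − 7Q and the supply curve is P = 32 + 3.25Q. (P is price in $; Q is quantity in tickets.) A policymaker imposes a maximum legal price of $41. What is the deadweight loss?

$1113.94

Competitive equilibrium: 211.5 − 7Q = 32 + 3.25Q → Q* = 17.5122, P* = 88.91463.
At the ceiling P = 41, quantity supplied = (41 − 32)/3.25 = 2.76923.
Willingness to pay at Q' = 2.76923: 211.5 − 7·2.76923 = 192.11539.
ΔQ = 17.5122 − 2.76923 = 14.74297; wedge = 192.11539 − 41 = 151.11539.
Welfare loss = ½ × 14.74297 × 151.11539 = $1113.94.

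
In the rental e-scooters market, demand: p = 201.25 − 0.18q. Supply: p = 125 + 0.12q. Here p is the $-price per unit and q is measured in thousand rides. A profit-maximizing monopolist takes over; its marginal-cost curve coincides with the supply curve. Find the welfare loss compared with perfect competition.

$1362.67 thousand

Competitive equilibrium: 201.25 − 0.18q = 125 + 0.12q → q* = 254.1667, p* = 155.5.
Marginal revenue: MR = 201.25 − 0.36q. Set MR = MC: 201.25 − 0.36q = 125 + 0.12q → q_m = 158.8542.
Price p_m = 201.25 − 0.18·158.8542 = 172.6562; MC(q_m) = 125 + 0.12·158.8542 = 144.0625.
Competitive q* = 254.1667, so Δq = 95.3125; wedge = 172.6562 − 144.0625 = 28.5937.
The triangle = ½ × 95.3125 × 28.5937 = $1362.67 thousand.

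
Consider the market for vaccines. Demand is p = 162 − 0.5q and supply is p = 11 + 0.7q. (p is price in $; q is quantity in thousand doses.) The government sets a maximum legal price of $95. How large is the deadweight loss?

$20.42 thousand

Competitive equilibrium: 162 − 0.5q = 11 + 0.7q → q* = 125.8333, p* = 99.0833.
At the ceiling p = 95, quantity supplied = (95 − 11)/0.7 = 120.
Willingness to pay at q' = 120: 162 − 0.5·120 = 102.
Δq = 125.8333 − 120 = 5.8333; wedge = 102 − 95 = 7.
The triangle = ½ × 5.8333 × 7 = $20.42 thousand.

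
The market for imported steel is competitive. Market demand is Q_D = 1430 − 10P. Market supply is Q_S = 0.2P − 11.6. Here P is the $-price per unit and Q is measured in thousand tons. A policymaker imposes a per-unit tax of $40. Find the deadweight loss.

$156.86 thousand

In inverse form: demand P = 143 − 0.1Q, supply P = 58 + 5Q.
Competitive equilibrium: 143 − 0.1Q = 58 + 5Q → Q* = 16.6667, P* = 141.3333.
With the tax, the buyer price exceeds the seller price by 40: (143 − 0.1Q) − (58 + 5Q) = 40 → Q' = 8.8235.
ΔQ = 16.6667 − 8.8235 = 7.8432; the wedge equals the tax, 40.
DWL = ½ × 7.8432 × 40 = $156.86 thousand.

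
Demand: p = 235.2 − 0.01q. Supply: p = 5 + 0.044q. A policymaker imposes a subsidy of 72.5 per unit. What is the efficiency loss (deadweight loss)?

Competitive equilibrium: 235.2 − 0.01q = 5 + 0.044q → q* = 4262.963, p* = 192.5704.
The subsidy lowers effective supply by 72.5: p = 0.044q − 67.5.
New quantity: 235.2 − 0.01q = 0.044q − 67.5 → q' = 5605.5556.
Overproduction Δq = 5605.5556 − 4262.963 = 1342.5926; wedge = subsidy = 72.5.
The triangle = ½ × 1342.5926 × 72.5 = 48668.98.

48668.98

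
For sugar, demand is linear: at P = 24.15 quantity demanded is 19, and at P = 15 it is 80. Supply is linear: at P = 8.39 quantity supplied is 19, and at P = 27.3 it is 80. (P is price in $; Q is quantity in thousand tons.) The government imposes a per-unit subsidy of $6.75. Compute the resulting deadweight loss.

Demand slope = (15 − 24.15)/(80 − 19) = −0.15, so P = 27 − 0.15Q.
Supply slope = (27.3 − 8.39)/(80 − 19) = 0.31, so P = 2.5 + 0.31Q.
Competitive equilibrium: 27 − 0.15Q = 2.5 + 0.31Q → Q* = 53.2609, P* = 19.0109.
The subsidy lowers effective supply by 6.75: P = 0.31Q − 4.25.
New quantity: 27 − 0.15Q = 0.31Q − 4.25 → Q' = 67.9348.
Overproduction ΔQ = 67.9348 − 53.2609 = 14.6739; wedge = subsidy = 6.75.
The triangle = ½ × 14.6739 × 6.75 = $49.52 thousand.

$49.52 thousand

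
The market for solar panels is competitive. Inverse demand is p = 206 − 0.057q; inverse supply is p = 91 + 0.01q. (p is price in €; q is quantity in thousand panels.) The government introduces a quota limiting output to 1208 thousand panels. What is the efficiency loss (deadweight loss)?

€8659.37 thousand

Competitive equilibrium: 206 − 0.057q = 91 + 0.01q → q* = 1716.4179, p* = 108.1642.
At q = 1208: demand price = 206 − 0.057·1208 = 137.144; supply price = 91 + 0.01·1208 = 103.08.
Δq = 1716.4179 − 1208 = 508.4179; wedge = 137.144 − 103.08 = 34.064.
The triangle = ½ × 508.4179 × 34.064 = €8659.37 thousand.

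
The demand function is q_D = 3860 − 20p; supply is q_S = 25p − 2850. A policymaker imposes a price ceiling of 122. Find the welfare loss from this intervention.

In inverse form: demand p = 193 − 0.05q, supply p = 114 + 0.04q.
Competitive equilibrium: 193 − 0.05q = 114 + 0.04q → q* = 877.7778, p* = 149.1111.
At the ceiling p = 122, quantity supplied = (122 − 114)/0.04 = 200.
Willingness to pay at q' = 200: 193 − 0.05·200 = 183.
Δq = 877.7778 − 200 = 677.7778; wedge = 183 − 122 = 61.
Welfare loss = ½ × 677.7778 × 61 = 20672.22.

20672.22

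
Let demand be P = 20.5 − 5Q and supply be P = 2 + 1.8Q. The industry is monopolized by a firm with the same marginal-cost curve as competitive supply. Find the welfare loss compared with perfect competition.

Competitive equilibrium: 20.5 − 5Q = 2 + 1.8Q → Q* = 2.7206, P* = 6.8971.
Marginal revenue: MR = 20.5 − 10Q. Set MR = MC: 20.5 − 10Q = 2 + 1.8Q → Q_m = 1.5678.
Price P_m = 20.5 − 5·1.5678 = 12.661; MC(Q_m) = 2 + 1.8·1.5678 = 4.822.
Competitive Q* = 2.7206, so ΔQ = 1.1528; wedge = 12.661 − 4.822 = 7.839.
DWL = ½ × 1.1528 × 7.839 = 4.52.

4.52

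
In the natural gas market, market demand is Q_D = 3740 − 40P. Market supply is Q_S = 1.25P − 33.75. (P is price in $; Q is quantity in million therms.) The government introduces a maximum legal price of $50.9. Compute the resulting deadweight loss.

In inverse form: demand P = 93.5 − 0.025Q, supply P = 27 + 0.8Q.
Competitive equilibrium: 93.5 − 0.025Q = 27 + 0.8Q → Q* = 80.6061, P* = 91.4848.
At the ceiling P = 50.9, quantity supplied = (50.9 − 27)/0.8 = 29.875.
Willingness to pay at Q' = 29.875: 93.5 − 0.025·29.875 = 92.7531.
ΔQ = 80.6061 − 29.875 = 50.7311; wedge = 92.7531 − 50.9 = 41.8531.
DWL = ½ × 50.7311 × 41.8531 = $1061.63 million.

$1061.63 million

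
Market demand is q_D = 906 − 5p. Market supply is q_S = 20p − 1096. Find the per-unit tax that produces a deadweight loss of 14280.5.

In inverse form: demand p = 181.2 − 0.2q, supply p = 54.8 + 0.05q.
Competitive equilibrium: 181.2 − 0.2q = 54.8 + 0.05q → q* = 505.6, p* = 80.08.
A tax t gives Δq = t/0.25 and wedge t, so DWL = t²/0.5.
t²/0.5 = 14280.5 → t² = 7140.25 → t = 84.5.

84.5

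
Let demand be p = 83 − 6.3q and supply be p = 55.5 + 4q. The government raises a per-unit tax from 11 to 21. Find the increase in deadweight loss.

Competitive equilibrium: 83 − 6.3q = 55.5 + 4q → q* = 2.6699, p* = 66.1796.
For a per-unit tax t: Δq = t/10.3, so DWL = ½·t·(t/10.3) = t²/20.6.
At t = 11: DWL = 5.874. At t = 21: DWL = 21.408.
Increase = 21.408 − 5.874 = 15.53.

15.53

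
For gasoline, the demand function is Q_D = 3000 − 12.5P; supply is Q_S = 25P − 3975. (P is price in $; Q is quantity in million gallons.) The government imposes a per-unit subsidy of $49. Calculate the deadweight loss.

$10004.17 million

In inverse form: demand P = 240 − 0.08Q, supply P = 159 + 0.04Q.
Competitive equilibrium: 240 − 0.08Q = 159 + 0.04Q → Q* = 675, P* = 186.
The subsidy lowers effective supply by 49: P = 110 + 0.04Q.
New quantity: 240 − 0.08Q = 110 + 0.04Q → Q' = 1083.3333.
Overproduction ΔQ = 1083.3333 − 675 = 408.3333; wedge = subsidy = 49.
The triangle = ½ × 408.3333 × 49 = $10004.17 million.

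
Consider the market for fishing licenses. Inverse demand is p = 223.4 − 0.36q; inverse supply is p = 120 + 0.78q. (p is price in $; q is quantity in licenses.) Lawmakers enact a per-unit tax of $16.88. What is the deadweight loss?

$124.97

Competitive equilibrium: 223.4 − 0.36q = 120 + 0.78q → q* = 90.7018, p* = 190.7474.
With the tax, the buyer price exceeds the seller price by 16.88: (223.4 − 0.36q) − (120 + 0.78q) = 16.88 → q' = 75.8947.
Δq = 90.7018 − 75.8947 = 14.8071; the wedge equals the tax, 16.88.
Welfare loss = ½ × 14.8071 × 16.88 = $124.97.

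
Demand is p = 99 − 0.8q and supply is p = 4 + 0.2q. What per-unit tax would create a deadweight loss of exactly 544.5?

33

Competitive equilibrium: 99 − 0.8q = 4 + 0.2q → q* = 95, p* = 23.
A tax t gives Δq = t/1 and wedge t, so DWL = t²/2.
t²/2 = 544.5 → t² = 1089 → t = 33.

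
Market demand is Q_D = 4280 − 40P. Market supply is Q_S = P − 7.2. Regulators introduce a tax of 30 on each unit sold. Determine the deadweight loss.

In inverse form: demand P = 107 − 0.025Q, supply P = 7.2 + Q.
Competitive equilibrium: 107 − 0.025Q = 7.2 + Q → Q* = 97.3659, P* = 104.5659.
With the tax, the buyer price exceeds the seller price by 30: (107 − 0.025Q) − (7.2 + Q) = 30 → Q' = 68.0976.
ΔQ = 97.3659 − 68.0976 = 29.2683; the wedge equals the tax, 30.
Deadweight loss = ½ × 29.2683 × 30 = 439.02.

439.02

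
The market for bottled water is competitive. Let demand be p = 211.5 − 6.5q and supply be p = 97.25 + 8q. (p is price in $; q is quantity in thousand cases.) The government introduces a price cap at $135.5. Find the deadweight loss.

$69.59 thousand

Competitive equilibrium: 211.5 − 6.5q = 97.25 + 8q → q* = 7.87931, p* = 160.28448.
At the ceiling p = 135.5, quantity supplied = (135.5 − 97.25)/8 = 4.78125.
Willingness to pay at q' = 4.78125: 211.5 − 6.5·4.78125 = 180.42188.
Δq = 7.87931 − 4.78125 = 3.09806; wedge = 180.42188 − 135.5 = 44.92188.
The triangle = ½ × 3.09806 × 44.92188 = $69.59 thousand.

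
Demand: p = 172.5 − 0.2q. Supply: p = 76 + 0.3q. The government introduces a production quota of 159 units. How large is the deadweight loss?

289

Competitive equilibrium: 172.5 − 0.2q = 76 + 0.3q → q* = 193, p* = 133.9.
At q = 159: demand price = 172.5 − 0.2·159 = 140.7; supply price = 76 + 0.3·159 = 123.7.
Δq = 193 − 159 = 34; wedge = 140.7 − 123.7 = 17.
Welfare loss = ½ × 34 × 17 = 289.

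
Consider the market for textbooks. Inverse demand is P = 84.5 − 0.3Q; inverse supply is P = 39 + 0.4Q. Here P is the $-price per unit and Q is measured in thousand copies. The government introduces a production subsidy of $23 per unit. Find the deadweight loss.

$377.86 thousand

Competitive equilibrium: 84.5 − 0.3Q = 39 + 0.4Q → Q* = 65, P* = 65.
The subsidy lowers effective supply by 23: P = 16 + 0.4Q.
New quantity: 84.5 − 0.3Q = 16 + 0.4Q → Q' = 97.8571.
Overproduction ΔQ = 97.8571 − 65 = 32.8571; wedge = subsidy = 23.
DWL = ½ × 32.8571 × 23 = $377.86 thousand.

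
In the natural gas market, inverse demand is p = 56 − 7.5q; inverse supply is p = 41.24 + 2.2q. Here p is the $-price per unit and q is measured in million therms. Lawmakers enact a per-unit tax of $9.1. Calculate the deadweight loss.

$4.27 million

Competitive equilibrium: 56 − 7.5q = 41.24 + 2.2q → q* = 1.5216, p* = 44.5876.
With the tax, the buyer price exceeds the seller price by 9.1: (56 − 7.5q) − (41.24 + 2.2q) = 9.1 → q' = 0.5835.
Δq = 1.5216 − 0.5835 = 0.9381; the wedge equals the tax, 9.1.
The triangle = ½ × 0.9381 × 9.1 = $4.27 million.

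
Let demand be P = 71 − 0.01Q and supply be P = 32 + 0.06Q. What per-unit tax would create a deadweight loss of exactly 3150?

21

Competitive equilibrium: 71 − 0.01Q = 32 + 0.06Q → Q* = 557.1429, P* = 65.4286.
A tax t gives ΔQ = t/0.07 and wedge t, so DWL = t²/0.14.
t²/0.14 = 3150 → t² = 441 → t = 21.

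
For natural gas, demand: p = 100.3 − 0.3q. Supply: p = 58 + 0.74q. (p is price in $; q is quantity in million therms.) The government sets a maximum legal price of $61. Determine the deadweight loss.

$697.30 million

Competitive equilibrium: 100.3 − 0.3q = 58 + 0.74q → q* = 40.6731, p* = 88.0981.
At the ceiling p = 61, quantity supplied = (61 − 58)/0.74 = 4.0541.
Willingness to pay at q' = 4.0541: 100.3 − 0.3·4.0541 = 99.0838.
Δq = 40.6731 − 4.0541 = 36.619; wedge = 99.0838 − 61 = 38.0838.
DWL = ½ × 36.619 × 38.0838 = $697.30 million.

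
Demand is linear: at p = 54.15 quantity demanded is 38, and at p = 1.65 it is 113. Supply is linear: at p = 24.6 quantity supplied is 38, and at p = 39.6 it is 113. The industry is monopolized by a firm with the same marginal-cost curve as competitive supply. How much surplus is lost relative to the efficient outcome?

432.16

Demand slope = (1.65 − 54.15)/(113 − 38) = −0.7, so p = 80.75 − 0.7q.
Supply slope = (39.6 − 24.6)/(113 − 38) = 0.2, so p = 17 + 0.2q.
Competitive equilibrium: 80.75 − 0.7q = 17 + 0.2q → q* = 70.8333, p* = 31.1667.
Marginal revenue: MR = 80.75 − 1.4q. Set MR = MC: 80.75 − 1.4q = 17 + 0.2q → q_m = 39.8438.
Price p_m = 80.75 − 0.7·39.8438 = 52.8593; MC(q_m) = 17 + 0.2·39.8438 = 24.9688.
Competitive q* = 70.8333, so Δq = 30.9895; wedge = 52.8593 − 24.9688 = 27.8905.
DWL = ½ × 30.9895 × 27.8905 = 432.16.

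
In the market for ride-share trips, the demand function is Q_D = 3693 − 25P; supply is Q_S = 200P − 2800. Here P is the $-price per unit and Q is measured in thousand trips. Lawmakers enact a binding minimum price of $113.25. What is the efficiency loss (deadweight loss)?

In inverse form: demand P = 147.72 − 0.04Q, supply P = 14 + 0.005Q.
Competitive equilibrium: 147.72 − 0.04Q = 14 + 0.005Q → Q* = 2971.55556, P* = 28.85778.
At the floor P = 113.25, quantity demanded = (147.72 − 113.25)/0.04 = 861.75.
Sellers' marginal cost at Q' = 861.75: 14 + 0.005·861.75 = 18.30875.
ΔQ = 2971.55556 − 861.75 = 2109.80556; wedge = 113.25 − 18.30875 = 94.94125.
The triangle = ½ × 2109.80556 × 94.94125 = $100153.79 thousand.

$100153.79 thousand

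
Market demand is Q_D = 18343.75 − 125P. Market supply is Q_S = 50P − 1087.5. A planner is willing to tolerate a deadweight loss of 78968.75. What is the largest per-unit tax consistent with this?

66.5

In inverse form: demand P = 146.75 − 0.008Q, supply P = 21.75 + 0.02Q.
Competitive equilibrium: 146.75 − 0.008Q = 21.75 + 0.02Q → Q* = 4464.2857, P* = 111.0357.
A tax t gives ΔQ = t/0.028 and wedge t, so DWL = t²/0.056.
t²/0.056 = 78968.75 → t² = 4422.25 → t = 66.5.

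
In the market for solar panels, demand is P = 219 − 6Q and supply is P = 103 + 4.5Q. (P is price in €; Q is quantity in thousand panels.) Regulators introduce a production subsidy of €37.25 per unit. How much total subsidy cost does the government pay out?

Competitive equilibrium: 219 − 6Q = 103 + 4.5Q → Q* = 11.0476, P* = 152.7143.
The subsidy lowers effective supply by 37.25: P = 65.75 + 4.5Q.
New quantity: 219 − 6Q = 65.75 + 4.5Q → Q' = 14.5952.
Total subsidy cost = 37.25 × 14.5952 = €543.67 thousand.

€543.67 thousand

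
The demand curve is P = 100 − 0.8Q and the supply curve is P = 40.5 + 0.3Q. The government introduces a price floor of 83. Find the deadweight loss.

Competitive equilibrium: 100 − 0.8Q = 40.5 + 0.3Q → Q* = 54.0909, P* = 56.7273.
At the floor P = 83, quantity demanded = (100 − 83)/0.8 = 21.25.
Sellers' marginal cost at Q' = 21.25: 40.5 + 0.3·21.25 = 46.875.
ΔQ = 54.0909 − 21.25 = 32.8409; wedge = 83 − 46.875 = 36.125.
DWL = ½ × 32.8409 × 36.125 = 593.19.

593.19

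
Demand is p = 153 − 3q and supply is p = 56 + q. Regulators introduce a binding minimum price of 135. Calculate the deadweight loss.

Competitive equilibrium: 153 − 3q = 56 + q → q* = 24.25, p* = 80.25.
At the floor p = 135, quantity demanded = (153 − 135)/3 = 6.
Sellers' marginal cost at q' = 6: 56 + 1·6 = 62.
Δq = 24.25 − 6 = 18.25; wedge = 135 − 62 = 73.
Deadweight loss = ½ × 18.25 × 73 = 666.125.

666.125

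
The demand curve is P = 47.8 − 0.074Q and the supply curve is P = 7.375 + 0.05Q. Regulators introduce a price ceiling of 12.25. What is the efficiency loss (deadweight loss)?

3237.39

Competitive equilibrium: 47.8 − 0.074Q = 7.375 + 0.05Q → Q* = 326.0081, P* = 23.6754.
At the ceiling P = 12.25, quantity supplied = (12.25 − 7.375)/0.05 = 97.5.
Willingness to pay at Q' = 97.5: 47.8 − 0.074·97.5 = 40.585.
ΔQ = 326.0081 − 97.5 = 228.5081; wedge = 40.585 − 12.25 = 28.335.
Welfare loss = ½ × 228.5081 × 28.335 = 3237.39.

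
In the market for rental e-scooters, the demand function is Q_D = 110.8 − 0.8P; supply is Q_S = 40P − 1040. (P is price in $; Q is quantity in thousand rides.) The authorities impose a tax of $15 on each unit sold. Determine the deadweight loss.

$88.24 thousand

In inverse form: demand P = 138.5 − 1.25Q, supply P = 26 + 0.025Q.
Competitive equilibrium: 138.5 − 1.25Q = 26 + 0.025Q → Q* = 88.2353, P* = 28.2059.
With the tax, the buyer price exceeds the seller price by 15: (138.5 − 1.25Q) − (26 + 0.025Q) = 15 → Q' = 76.4706.
ΔQ = 88.2353 − 76.4706 = 11.7647; the wedge equals the tax, 15.
Welfare loss = ½ × 11.7647 × 15 = $88.24 thousand.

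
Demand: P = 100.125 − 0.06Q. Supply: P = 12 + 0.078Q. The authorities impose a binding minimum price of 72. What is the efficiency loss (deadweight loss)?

Competitive equilibrium: 100.125 − 0.06Q = 12 + 0.078Q → Q* = 638.587, P* = 61.8098.
At the floor P = 72, quantity demanded = (100.125 − 72)/0.06 = 468.75.
Sellers' marginal cost at Q' = 468.75: 12 + 0.078·468.75 = 48.5625.
ΔQ = 638.587 − 468.75 = 169.837; wedge = 72 − 48.5625 = 23.4375.
Deadweight loss = ½ × 169.837 × 23.4375 = 1990.28.

1990.28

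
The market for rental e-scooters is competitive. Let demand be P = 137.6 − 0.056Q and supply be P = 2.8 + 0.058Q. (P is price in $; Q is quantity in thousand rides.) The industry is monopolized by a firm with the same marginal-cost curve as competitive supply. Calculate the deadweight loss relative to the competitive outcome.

$8648.15 thousand

Competitive equilibrium: 137.6 − 0.056Q = 2.8 + 0.058Q → Q* = 1182.4561, P* = 71.3825.
Marginal revenue: MR = 137.6 − 0.112Q. Set MR = MC: 137.6 − 0.112Q = 2.8 + 0.058Q → Q_m = 792.9412.
Price P_m = 137.6 − 0.056·792.9412 = 93.1953; MC(Q_m) = 2.8 + 0.058·792.9412 = 48.7906.
Competitive Q* = 1182.4561, so ΔQ = 389.5149; wedge = 93.1953 − 48.7906 = 44.4047.
DWL = ½ × 389.5149 × 44.4047 = $8648.15 thousand.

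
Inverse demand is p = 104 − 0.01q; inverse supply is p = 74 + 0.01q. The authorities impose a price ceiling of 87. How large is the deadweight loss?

Competitive equilibrium: 104 − 0.01q = 74 + 0.01q → q* = 1500, p* = 89.
At the ceiling p = 87, quantity supplied = (87 − 74)/0.01 = 1300.
Willingness to pay at q' = 1300: 104 − 0.01·1300 = 91.
Δq = 1500 − 1300 = 200; wedge = 91 − 87 = 4.
The triangle = ½ × 200 × 4 = 400.

400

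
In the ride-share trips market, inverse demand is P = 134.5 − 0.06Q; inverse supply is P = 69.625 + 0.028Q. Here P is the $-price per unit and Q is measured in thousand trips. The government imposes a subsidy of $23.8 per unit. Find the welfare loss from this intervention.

Competitive equilibrium: 134.5 − 0.06Q = 69.625 + 0.028Q → Q* = 737.2159, P* = 90.267.
The subsidy lowers effective supply by 23.8: P = 45.825 + 0.028Q.
New quantity: 134.5 − 0.06Q = 45.825 + 0.028Q → Q' = 1007.6705.
Overproduction ΔQ = 1007.6705 − 737.2159 = 270.4546; wedge = subsidy = 23.8.
Welfare loss = ½ × 270.4546 × 23.8 = $3218.41 thousand.

$3218.41 thousand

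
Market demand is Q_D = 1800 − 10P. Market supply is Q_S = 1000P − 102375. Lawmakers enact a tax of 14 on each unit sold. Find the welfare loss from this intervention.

970.30

In inverse form: demand P = 180 − 0.1Q, supply P = 102.375 + 0.001Q.
Competitive equilibrium: 180 − 0.1Q = 102.375 + 0.001Q → Q* = 768.5644, P* = 103.1436.
With the tax, the buyer price exceeds the seller price by 14: (180 − 0.1Q) − (102.375 + 0.001Q) = 14 → Q' = 629.9505.
ΔQ = 768.5644 − 629.9505 = 138.6139; the wedge equals the tax, 14.
Welfare loss = ½ × 138.6139 × 14 = 970.30.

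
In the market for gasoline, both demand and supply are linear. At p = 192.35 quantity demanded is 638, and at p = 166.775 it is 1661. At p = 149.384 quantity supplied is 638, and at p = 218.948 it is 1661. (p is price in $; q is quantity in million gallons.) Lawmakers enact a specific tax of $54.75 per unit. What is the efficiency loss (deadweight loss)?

$16115.93 million

Demand slope = (166.775 − 192.35)/(1661 − 638) = −0.025, so p = 208.3 − 0.025q.
Supply slope = (218.948 − 149.384)/(1661 − 638) = 0.068, so p = 106 + 0.068q.
Competitive equilibrium: 208.3 − 0.025q = 106 + 0.068q → q* = 1100, p* = 180.8.
With the tax, the buyer price exceeds the seller price by 54.75: (208.3 − 0.025q) − (106 + 0.068q) = 54.75 → q' = 511.2903.
Δq = 1100 − 511.2903 = 588.7097; the wedge equals the tax, 54.75.
DWL = ½ × 588.7097 × 54.75 = $16115.93 million.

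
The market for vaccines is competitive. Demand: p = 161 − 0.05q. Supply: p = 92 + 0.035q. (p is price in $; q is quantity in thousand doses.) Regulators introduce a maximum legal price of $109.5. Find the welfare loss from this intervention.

$4130.88 thousand

Competitive equilibrium: 161 − 0.05q = 92 + 0.035q → q* = 811.7647, p* = 120.4118.
At the ceiling p = 109.5, quantity supplied = (109.5 − 92)/0.035 = 500.
Willingness to pay at q' = 500: 161 − 0.05·500 = 136.
Δq = 811.7647 − 500 = 311.7647; wedge = 136 − 109.5 = 26.5.
The triangle = ½ × 311.7647 × 26.5 = $4130.88 thousand.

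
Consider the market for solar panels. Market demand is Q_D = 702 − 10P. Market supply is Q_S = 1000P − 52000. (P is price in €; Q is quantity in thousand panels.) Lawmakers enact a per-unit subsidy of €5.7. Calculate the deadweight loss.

€160.84 thousand

In inverse form: demand P = 70.2 − 0.1Q, supply P = 52 + 0.001Q.
Competitive equilibrium: 70.2 − 0.1Q = 52 + 0.001Q → Q* = 180.198, P* = 52.1802.
The subsidy lowers effective supply by 5.7: P = 46.3 + 0.001Q.
New quantity: 70.2 − 0.1Q = 46.3 + 0.001Q → Q' = 236.6337.
Overproduction ΔQ = 236.6337 − 180.198 = 56.4357; wedge = subsidy = 5.7.
The triangle = ½ × 56.4357 × 5.7 = €160.84 thousand.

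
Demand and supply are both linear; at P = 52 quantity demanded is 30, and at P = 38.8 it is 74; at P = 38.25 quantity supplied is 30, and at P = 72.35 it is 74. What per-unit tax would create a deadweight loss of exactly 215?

21.5

Demand slope = (38.8 − 52)/(74 − 30) = −0.3, so P = 61 − 0.3Q.
Supply slope = (72.35 − 38.25)/(74 − 30) = 0.775, so P = 15 + 0.775Q.
Competitive equilibrium: 61 − 0.3Q = 15 + 0.775Q → Q* = 42.7907, P* = 48.1628.
A tax t gives ΔQ = t/1.075 and wedge t, so DWL = t²/2.15.
t²/2.15 = 215 → t² = 462.25 → t = 21.5.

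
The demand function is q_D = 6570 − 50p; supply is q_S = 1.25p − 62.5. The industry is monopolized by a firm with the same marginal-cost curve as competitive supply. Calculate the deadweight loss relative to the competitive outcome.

2.29

In inverse form: demand p = 131.4 − 0.02q, supply p = 50 + 0.8q.
Competitive equilibrium: 131.4 − 0.02q = 50 + 0.8q → q* = 99.2683, p* = 129.4146.
Marginal revenue: MR = 131.4 − 0.04q. Set MR = MC: 131.4 − 0.04q = 50 + 0.8q → q_m = 96.9048.
Price p_m = 131.4 − 0.02·96.9048 = 129.4619; MC(q_m) = 50 + 0.8·96.9048 = 127.5238.
Competitive q* = 99.2683, so Δq = 2.3635; wedge = 129.4619 − 127.5238 = 1.9381.
DWL = ½ × 2.3635 × 1.9381 = 2.29.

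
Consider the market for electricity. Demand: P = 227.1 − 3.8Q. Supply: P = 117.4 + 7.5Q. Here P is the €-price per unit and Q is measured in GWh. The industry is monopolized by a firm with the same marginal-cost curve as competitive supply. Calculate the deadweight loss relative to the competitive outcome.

Competitive equilibrium: 227.1 − 3.8Q = 117.4 + 7.5Q → Q* = 9.708, P* = 190.2097.
Marginal revenue: MR = 227.1 − 7.6Q. Set MR = MC: 227.1 − 7.6Q = 117.4 + 7.5Q → Q_m = 7.2649.
Price P_m = 227.1 − 3.8·7.2649 = 199.4934; MC(Q_m) = 117.4 + 7.5·7.2649 = 171.8868.
Competitive Q* = 9.708, so ΔQ = 2.4431; wedge = 199.4934 − 171.8868 = 27.6066.
Deadweight loss = ½ × 2.4431 × 27.6066 = €33.72.

€33.72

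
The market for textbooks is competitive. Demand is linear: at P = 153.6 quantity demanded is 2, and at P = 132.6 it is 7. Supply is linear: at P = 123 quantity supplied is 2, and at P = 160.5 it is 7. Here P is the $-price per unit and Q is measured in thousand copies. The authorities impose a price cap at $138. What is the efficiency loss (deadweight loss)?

$2.22 thousand

Demand slope = (132.6 − 153.6)/(7 − 2) = −4.2, so P = 162 − 4.2Q.
Supply slope = (160.5 − 123)/(7 − 2) = 7.5, so P = 108 + 7.5Q.
Competitive equilibrium: 162 − 4.2Q = 108 + 7.5Q → Q* = 4.6154, P* = 142.6154.
At the ceiling P = 138, quantity supplied = (138 − 108)/7.5 = 4.
Willingness to pay at Q' = 4: 162 − 4.2·4 = 145.2.
ΔQ = 4.6154 − 4 = 0.6154; wedge = 145.2 − 138 = 7.2.
DWL = ½ × 0.6154 × 7.2 = $2.22 thousand.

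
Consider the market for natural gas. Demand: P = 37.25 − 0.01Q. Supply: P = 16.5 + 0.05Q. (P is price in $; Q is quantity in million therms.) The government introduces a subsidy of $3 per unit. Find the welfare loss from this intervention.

$75 million

Competitive equilibrium: 37.25 − 0.01Q = 16.5 + 0.05Q → Q* = 345.8333, P* = 33.7917.
The subsidy lowers effective supply by 3: P = 13.5 + 0.05Q.
New quantity: 37.25 − 0.01Q = 13.5 + 0.05Q → Q' = 395.8333.
Overproduction ΔQ = 395.8333 − 345.8333 = 50; wedge = subsidy = 3.
Welfare loss = ½ × 50 × 3 = $75 million.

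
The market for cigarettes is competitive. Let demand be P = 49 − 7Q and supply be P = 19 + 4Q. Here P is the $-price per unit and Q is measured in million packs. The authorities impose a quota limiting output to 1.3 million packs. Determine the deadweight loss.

$11.20 million

Competitive equilibrium: 49 − 7Q = 19 + 4Q → Q* = 2.7273, P* = 29.9091.
At Q = 1.3: demand price = 49 − 7·1.3 = 39.9; supply price = 19 + 4·1.3 = 24.2.
ΔQ = 2.7273 − 1.3 = 1.4273; wedge = 39.9 − 24.2 = 15.7.
DWL = ½ × 1.4273 × 15.7 = $11.20 million.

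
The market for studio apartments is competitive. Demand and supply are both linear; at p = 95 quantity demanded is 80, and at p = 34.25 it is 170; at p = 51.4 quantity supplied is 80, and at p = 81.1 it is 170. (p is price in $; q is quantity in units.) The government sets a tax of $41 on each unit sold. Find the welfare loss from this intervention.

$836.32

Demand slope = (34.25 − 95)/(170 − 80) = −0.675, so p = 149 − 0.675q.
Supply slope = (81.1 − 51.4)/(170 − 80) = 0.33, so p = 25 + 0.33q.
Competitive equilibrium: 149 − 0.675q = 25 + 0.33q → q* = 123.3831, p* = 65.7164.
With the tax, the buyer price exceeds the seller price by 41: (149 − 0.675q) − (25 + 0.33q) = 41 → q' = 82.5871.
Δq = 123.3831 − 82.5871 = 40.796; the wedge equals the tax, 41.
Deadweight loss = ½ × 40.796 × 41 = $836.32.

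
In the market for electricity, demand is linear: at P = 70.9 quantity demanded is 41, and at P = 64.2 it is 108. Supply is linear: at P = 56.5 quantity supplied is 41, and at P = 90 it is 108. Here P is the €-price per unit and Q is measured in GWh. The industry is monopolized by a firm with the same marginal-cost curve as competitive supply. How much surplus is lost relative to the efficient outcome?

Demand slope = (64.2 − 70.9)/(108 − 41) = −0.1, so P = 75 − 0.1Q.
Supply slope = (90 − 56.5)/(108 − 41) = 0.5, so P = 36 + 0.5Q.
Competitive equilibrium: 75 − 0.1Q = 36 + 0.5Q → Q* = 65, P* = 68.5.
Marginal revenue: MR = 75 − 0.2Q. Set MR = MC: 75 − 0.2Q = 36 + 0.5Q → Q_m = 55.7143.
Price P_m = 75 − 0.1·55.7143 = 69.4286; MC(Q_m) = 36 + 0.5·55.7143 = 63.8572.
Competitive Q* = 65, so ΔQ = 9.2857; wedge = 69.4286 − 63.8572 = 5.5714.
The triangle = ½ × 9.2857 × 5.5714 = €25.87.

€25.87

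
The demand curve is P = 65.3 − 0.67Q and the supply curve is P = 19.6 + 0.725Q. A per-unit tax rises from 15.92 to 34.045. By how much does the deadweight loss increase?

324.59

Competitive equilibrium: 65.3 − 0.67Q = 19.6 + 0.725Q → Q* = 32.7599, P* = 43.3509.
For a per-unit tax t: ΔQ = t/1.395, so DWL = ½·t·(t/1.395) = t²/2.79.
At t = 15.92: DWL = 90.841. At t = 34.045: DWL = 415.434.
Increase = 415.434 − 90.841 = 324.59.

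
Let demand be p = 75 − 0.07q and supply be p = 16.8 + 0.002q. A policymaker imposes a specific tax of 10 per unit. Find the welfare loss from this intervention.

Competitive equilibrium: 75 − 0.07q = 16.8 + 0.002q → q* = 808.3333, p* = 18.4167.
With the tax, the buyer price exceeds the seller price by 10: (75 − 0.07q) − (16.8 + 0.002q) = 10 → q' = 669.4444.
Δq = 808.3333 − 669.4444 = 138.8889; the wedge equals the tax, 10.
Deadweight loss = ½ × 138.8889 × 10 = 694.44.

694.44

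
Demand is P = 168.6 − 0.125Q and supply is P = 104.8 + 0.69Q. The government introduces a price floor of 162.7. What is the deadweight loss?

Competitive equilibrium: 168.6 − 0.125Q = 104.8 + 0.69Q → Q* = 78.2822, P* = 158.8147.
At the floor P = 162.7, quantity demanded = (168.6 − 162.7)/0.125 = 47.2.
Sellers' marginal cost at Q' = 47.2: 104.8 + 0.69·47.2 = 137.368.
ΔQ = 78.2822 − 47.2 = 31.0822; wedge = 162.7 − 137.368 = 25.332.
DWL = ½ × 31.0822 × 25.332 = 393.69.

393.69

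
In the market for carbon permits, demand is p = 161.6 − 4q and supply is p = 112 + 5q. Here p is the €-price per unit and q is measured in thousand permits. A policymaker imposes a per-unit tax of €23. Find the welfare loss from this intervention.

€29.39 thousand

Competitive equilibrium: 161.6 − 4q = 112 + 5q → q* = 5.5111, p* = 139.5556.
With the tax, the buyer price exceeds the seller price by 23: (161.6 − 4q) − (112 + 5q) = 23 → q' = 2.9556.
Δq = 5.5111 − 2.9556 = 2.5555; the wedge equals the tax, 23.
DWL = ½ × 2.5555 × 23 = €29.39 thousand.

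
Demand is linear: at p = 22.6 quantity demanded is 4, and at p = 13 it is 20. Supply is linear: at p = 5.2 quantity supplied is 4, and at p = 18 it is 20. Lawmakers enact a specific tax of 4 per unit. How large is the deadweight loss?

Demand slope = (13 − 22.6)/(20 − 4) = −0.6, so p = 25 − 0.6q.
Supply slope = (18 − 5.2)/(20 − 4) = 0.8, so p = 2 + 0.8q.
Competitive equilibrium: 25 − 0.6q = 2 + 0.8q → q* = 16.4286, p* = 15.1429.
With the tax, the buyer price exceeds the seller price by 4: (25 − 0.6q) − (2 + 0.8q) = 4 → q' = 13.5714.
Δq = 16.4286 − 13.5714 = 2.8572; the wedge equals the tax, 4.
Deadweight loss = ½ × 2.8572 × 4 = 5.71.

5.71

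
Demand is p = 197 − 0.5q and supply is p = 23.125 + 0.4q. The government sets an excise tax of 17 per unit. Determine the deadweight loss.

Competitive equilibrium: 197 − 0.5q = 23.125 + 0.4q → q* = 193.19444, p* = 100.40278.
With the tax, the buyer price exceeds the seller price by 17: (197 − 0.5q) − (23.125 + 0.4q) = 17 → q' = 174.30556.
Δq = 193.19444 − 174.30556 = 18.88888; the wedge equals the tax, 17.
DWL = ½ × 18.88888 × 17 = 160.56.

160.56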